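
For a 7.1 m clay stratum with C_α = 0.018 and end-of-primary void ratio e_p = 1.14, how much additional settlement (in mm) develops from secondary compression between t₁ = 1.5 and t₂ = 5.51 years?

S_s ≈ 33.7 mm

Secondary compression: S_s = C_α·H/(1+e_p)·log₁₀(t₂/t₁)
S_s = 0.018×7.1/(1+1.14)×log₁₀(5.51/1.5)
    = 0.05972 × 0.5651 = 0.03375 m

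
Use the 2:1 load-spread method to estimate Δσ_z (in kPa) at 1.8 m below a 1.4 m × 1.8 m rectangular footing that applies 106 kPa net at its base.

Δσ_z ≈ 23.2 kPa

By the 2:1 method the load spreads at 1 horizontal : 2 vertical, so at depth z the loaded area has grown by z in each plan dimension:
Δσ = qBL/((B+z)(L+z)) = 106×1.4×1.8/((1.4+1.8)(1.8+1.8)) = 23.187 kPa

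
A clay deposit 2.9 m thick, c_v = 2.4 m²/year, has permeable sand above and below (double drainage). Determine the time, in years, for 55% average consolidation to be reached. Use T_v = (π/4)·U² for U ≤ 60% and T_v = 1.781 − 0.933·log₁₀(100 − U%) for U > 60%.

t ≈ 0.208 years

Drainage path length: H_d = H/2 = 1.45 m (double drainage).
U ≤ 60%: T_v = (π/4)·U² = (π/4)×0.55² = 0.23758.
t = T_v·H_d²/c_v = 0.23758×1.45²/2.4 = 0.2081 years.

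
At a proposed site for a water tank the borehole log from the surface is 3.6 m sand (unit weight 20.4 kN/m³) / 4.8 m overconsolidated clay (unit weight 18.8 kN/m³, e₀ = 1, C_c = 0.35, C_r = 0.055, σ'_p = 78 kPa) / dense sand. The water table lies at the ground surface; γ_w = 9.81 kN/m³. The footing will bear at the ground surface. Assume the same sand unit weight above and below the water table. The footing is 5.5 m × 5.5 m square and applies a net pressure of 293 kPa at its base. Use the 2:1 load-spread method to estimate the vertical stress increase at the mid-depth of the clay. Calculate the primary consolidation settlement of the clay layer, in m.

S_c ≈ 0.192 m

Mid-depth of clay below the ground surface: z = 3.6 + 4.8/2 = 6 m.
Total vertical stress at mid-clay: σ_v = 20.4×3.6 + 18.8×2.4 = 118.56 kPa.
Pore pressure: u = 9.81×(6 − 0) = 58.86 kPa.
Initial effective stress: σ'_0 = σ_v − u = 118.56 − 58.86 = 59.7 kPa.
Stress increase at mid-clay by the 2:1 spreading method:
Δσ = qBL/((B+z)(L+z)) = 293×5.5×5.5/((5.5+6)(5.5+6)) = 67.019 kPa
Final effective stress: σ'_f = 59.7 + 67.019 = 126.72 kPa.
σ'_f = 126.72 > σ'_p = 78 kPa, so the stress path crosses the preconsolidation pressure — recompression up to σ'_p, then virgin compression beyond:
S_c = H/(1+e₀)·[C_r·log₁₀(σ'_p/σ'_0) + C_c·log₁₀(σ'_f/σ'_p)]
    = 4.8/2 × [0.055×log₁₀(78/59.7) + 0.35×log₁₀(126.72/78)]
    = 2.4 × [0.0063866 + 0.073763] = 0.1924 m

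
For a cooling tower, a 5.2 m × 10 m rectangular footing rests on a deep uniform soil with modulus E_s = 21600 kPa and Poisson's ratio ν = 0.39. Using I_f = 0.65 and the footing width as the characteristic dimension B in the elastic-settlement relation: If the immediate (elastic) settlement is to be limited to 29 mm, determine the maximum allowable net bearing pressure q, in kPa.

S_e = q·B·(1−ν²)/E_s · I_f  ⇒  q = S_e·E_s / (B·(1−ν²)·I_f).
q = 0.029 × 21600 / (5.2 × 0.8479 × 0.65) = 218.6 kPa

q ≈ 219 kPa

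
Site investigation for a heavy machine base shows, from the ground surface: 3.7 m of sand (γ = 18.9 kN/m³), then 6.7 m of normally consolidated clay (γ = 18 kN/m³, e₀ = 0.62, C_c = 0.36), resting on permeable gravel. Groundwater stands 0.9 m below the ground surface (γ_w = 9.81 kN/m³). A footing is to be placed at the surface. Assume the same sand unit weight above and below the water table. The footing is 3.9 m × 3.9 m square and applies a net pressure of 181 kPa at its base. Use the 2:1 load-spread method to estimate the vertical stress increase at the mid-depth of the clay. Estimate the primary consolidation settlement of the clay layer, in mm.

S_c ≈ 184 mm

Mid-depth of clay below the ground surface: z = 3.7 + 6.7/2 = 7.05 m.
Total vertical stress at mid-clay: σ_v = 18.9×3.7 + 18×3.35 = 130.23 kPa.
Pore pressure: u = 9.81×(7.05 − 0.9) = 60.332 kPa.
Initial effective stress: σ'_0 = σ_v − u = 130.23 − 60.332 = 69.898 kPa.
Stress increase at mid-clay by the 2:1 spreading method:
Δσ = qBL/((B+z)(L+z)) = 181×3.9×3.9/((3.9+7.05)(3.9+7.05)) = 22.96 kPa
Final effective stress: σ'_f = σ'_0 + Δσ = 69.898 + 22.96 = 92.858 kPa.
Normally consolidated clay, so the full stress increment lies on the virgin compression line:
S_c = C_c·H/(1+e₀)·log₁₀(σ'_f/σ'_0) = 0.36×6.7/(1+0.62)×log₁₀(92.858/69.898)
    = 1.4889 × 0.12335 = 0.1837 m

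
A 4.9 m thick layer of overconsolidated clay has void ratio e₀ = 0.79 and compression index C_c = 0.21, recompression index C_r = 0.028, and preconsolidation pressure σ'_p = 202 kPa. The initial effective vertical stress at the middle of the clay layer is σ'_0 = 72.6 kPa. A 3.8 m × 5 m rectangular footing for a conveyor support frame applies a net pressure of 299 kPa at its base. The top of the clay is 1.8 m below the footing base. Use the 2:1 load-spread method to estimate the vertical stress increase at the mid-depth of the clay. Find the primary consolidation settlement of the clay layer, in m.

Mid-depth of clay below the footing base: z = 1.8 + 4.9/2 = 4.25 m.
Stress increase at mid-clay by the 2:1 spreading method:
Δσ = qBL/((B+z)(L+z)) = 299×3.8×5/((3.8+4.25)(5+4.25)) = 76.293 kPa
Final effective stress: σ'_f = 72.6 + 76.293 = 148.89 kPa.
σ'_f = 148.89 ≤ σ'_p = 202 kPa, so the clay remains overconsolidated and only the recompression index applies:
S_c = C_r·H/(1+e₀)·log₁₀(σ'_f/σ'_0) = 0.028×4.9/1.79×log₁₀(148.89/72.6)
    = 0.076647 × 0.31193 = 0.02391 m

S_c ≈ 0.0239 m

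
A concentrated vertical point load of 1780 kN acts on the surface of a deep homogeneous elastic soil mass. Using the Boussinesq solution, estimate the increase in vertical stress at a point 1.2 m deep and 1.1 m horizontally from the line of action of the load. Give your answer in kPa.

Δσ_z ≈ 128 kPa

Boussinesq vertical stress below a point load on an elastic half-space:
Δσ_z = 3P/(2πz²) · [1 + (r/z)²]^(−5/2)
r/z = 1.1/1.2 = 0.91667; [1+(r/z)²]^(−5/2) = 0.21767.
Δσ_z = 3×1780/(2π×1.2²) × 0.21767 = 590.2 × 0.21767 = 128.5 kPa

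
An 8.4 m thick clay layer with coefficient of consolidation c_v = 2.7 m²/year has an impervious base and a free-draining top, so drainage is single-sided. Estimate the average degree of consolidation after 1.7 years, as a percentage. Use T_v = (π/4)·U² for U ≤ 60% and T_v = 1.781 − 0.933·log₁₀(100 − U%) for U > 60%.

U ≈ 28.8 %

Drainage path length: H_d = H = 8.4 m (single drainage).
T_v = c_v·t/H_d² = 2.7×1.7/8.4² = 0.065051.
T_v = 0.065051 corresponds to the U ≤ 60% branch:
U = √(4T_v/π) = 0.2878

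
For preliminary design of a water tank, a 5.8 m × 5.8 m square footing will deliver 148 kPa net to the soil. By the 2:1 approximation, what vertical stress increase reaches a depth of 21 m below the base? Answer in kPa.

By the 2:1 method the load spreads at 1 horizontal : 2 vertical, so at depth z the loaded area has grown by z in each plan dimension:
Δσ = qBL/((B+z)(L+z)) = 148×5.8×5.8/((5.8+21)(5.8+21)) = 6.9318 kPa

Δσ_z ≈ 6.93 kPa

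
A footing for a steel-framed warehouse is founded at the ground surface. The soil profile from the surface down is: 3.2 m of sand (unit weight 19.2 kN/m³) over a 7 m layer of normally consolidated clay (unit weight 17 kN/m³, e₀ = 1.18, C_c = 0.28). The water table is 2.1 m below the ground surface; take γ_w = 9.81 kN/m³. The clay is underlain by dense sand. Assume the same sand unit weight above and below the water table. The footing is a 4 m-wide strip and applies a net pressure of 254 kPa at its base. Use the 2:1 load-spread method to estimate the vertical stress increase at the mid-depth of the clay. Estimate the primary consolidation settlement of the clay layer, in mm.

S_c ≈ 317 mm

Mid-depth of clay below the ground surface: z = 3.2 + 7/2 = 6.7 m.
Total vertical stress at mid-clay: σ_v = 19.2×3.2 + 17×3.5 = 120.94 kPa.
Pore pressure: u = 9.81×(6.7 − 2.1) = 45.126 kPa.
Initial effective stress: σ'_0 = σ_v − u = 120.94 − 45.126 = 75.814 kPa.
Stress increase at mid-clay by the 2:1 spreading method:
Δσ = qB/(B+z) = 254×4/(4+6.7) = 94.953 kPa
Final effective stress: σ'_f = σ'_0 + Δσ = 75.814 + 94.953 = 170.77 kPa.
Normally consolidated clay, so the full stress increment lies on the virgin compression line:
S_c = C_c·H/(1+e₀)·log₁₀(σ'_f/σ'_0) = 0.28×7/(1+1.18)×log₁₀(170.77/75.814)
    = 0.89908 × 0.35266 = 0.3171 m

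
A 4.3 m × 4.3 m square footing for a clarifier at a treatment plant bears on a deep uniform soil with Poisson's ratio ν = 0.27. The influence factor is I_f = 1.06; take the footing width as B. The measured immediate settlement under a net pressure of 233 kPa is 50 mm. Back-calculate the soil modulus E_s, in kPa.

E_s ≈ 19700 kPa

S_e = q·B·(1−ν²)/E_s · I_f  ⇒  E_s = q·B·(1−ν²)·I_f / S_e.
E_s = 233 × 4.3 × 0.9271 × 1.06 / 0.05 = 19690 kPa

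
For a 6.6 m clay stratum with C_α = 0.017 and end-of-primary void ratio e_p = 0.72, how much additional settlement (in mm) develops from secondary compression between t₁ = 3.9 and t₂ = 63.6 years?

S_s ≈ 79.1 mm

Secondary compression: S_s = C_α·H/(1+e_p)·log₁₀(t₂/t₁)
S_s = 0.017×6.6/(1+0.72)×log₁₀(63.6/3.9)
    = 0.06523 × 1.212 = 0.07909 m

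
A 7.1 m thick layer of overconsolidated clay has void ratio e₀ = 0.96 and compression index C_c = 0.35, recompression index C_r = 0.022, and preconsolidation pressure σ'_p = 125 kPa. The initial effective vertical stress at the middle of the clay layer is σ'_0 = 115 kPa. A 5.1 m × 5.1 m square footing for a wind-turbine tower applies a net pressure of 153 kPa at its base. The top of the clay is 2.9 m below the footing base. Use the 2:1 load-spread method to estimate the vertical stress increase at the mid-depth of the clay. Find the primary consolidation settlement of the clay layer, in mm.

S_c ≈ 84 mm

Mid-depth of clay below the footing base: z = 2.9 + 7.1/2 = 6.45 m.
Stress increase at mid-clay by the 2:1 spreading method:
Δσ = qBL/((B+z)(L+z)) = 153×5.1×5.1/((5.1+6.45)(5.1+6.45)) = 29.831 kPa
Final effective stress: σ'_f = 115 + 29.831 = 144.83 kPa.
σ'_f = 144.83 > σ'_p = 125 kPa, so the stress path crosses the preconsolidation pressure — recompression up to σ'_p, then virgin compression beyond:
S_c = H/(1+e₀)·[C_r·log₁₀(σ'_p/σ'_0) + C_c·log₁₀(σ'_f/σ'_p)]
    = 7.1/1.96 × [0.022×log₁₀(125/115) + 0.35×log₁₀(144.83/125)]
    = 3.6224 × [0.00079667 + 0.022382] = 0.08396 m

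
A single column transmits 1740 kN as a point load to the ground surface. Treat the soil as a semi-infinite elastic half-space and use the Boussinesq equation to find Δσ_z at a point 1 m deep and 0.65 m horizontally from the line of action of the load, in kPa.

Boussinesq vertical stress below a point load on an elastic half-space:
Δσ_z = 3P/(2πz²) · [1 + (r/z)²]^(−5/2)
r/z = 0.65/1 = 0.65; [1+(r/z)²]^(−5/2) = 0.41435.
Δσ_z = 3×1740/(2π×1²) × 0.41435 = 830.79 × 0.41435 = 344.2 kPa

Δσ_z ≈ 344 kPa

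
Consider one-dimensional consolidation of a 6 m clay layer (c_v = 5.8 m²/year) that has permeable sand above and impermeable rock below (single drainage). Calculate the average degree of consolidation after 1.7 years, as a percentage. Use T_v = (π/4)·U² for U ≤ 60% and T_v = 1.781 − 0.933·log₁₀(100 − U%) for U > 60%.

U ≈ 59.1 %

Drainage path length: H_d = H = 6 m (single drainage).
T_v = c_v·t/H_d² = 5.8×1.7/6² = 0.27389.
T_v = 0.27389 corresponds to the U ≤ 60% branch:
U = √(4T_v/π) = 0.5905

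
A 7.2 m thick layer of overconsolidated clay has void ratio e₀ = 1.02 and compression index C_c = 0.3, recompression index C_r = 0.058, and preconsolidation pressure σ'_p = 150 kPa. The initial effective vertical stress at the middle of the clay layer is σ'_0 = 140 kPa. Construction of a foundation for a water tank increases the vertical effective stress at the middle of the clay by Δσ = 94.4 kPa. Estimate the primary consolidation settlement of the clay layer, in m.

Final effective stress: σ'_f = 140 + 94.4 = 234.4 kPa.
σ'_f = 234.4 > σ'_p = 150 kPa, so the stress path crosses the preconsolidation pressure — recompression up to σ'_p, then virgin compression beyond:
S_c = H/(1+e₀)·[C_r·log₁₀(σ'_p/σ'_0) + C_c·log₁₀(σ'_f/σ'_p)]
    = 7.2/2.02 × [0.058×log₁₀(150/140) + 0.3×log₁₀(234.4/150)]
    = 3.5644 × [0.0017379 + 0.05816] = 0.2135 m

S_c ≈ 0.214 m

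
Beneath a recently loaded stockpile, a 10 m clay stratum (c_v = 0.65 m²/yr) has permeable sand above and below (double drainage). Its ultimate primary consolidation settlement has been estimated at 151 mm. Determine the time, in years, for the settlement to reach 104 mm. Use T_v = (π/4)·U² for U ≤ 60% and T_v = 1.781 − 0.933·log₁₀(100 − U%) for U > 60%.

Drainage path length: H_d = H/2 = 5 m (double drainage).
U = S(t)/S_ult = 104/151 = 0.6887.
U > 60%: T_v = 1.781 − 0.933·log₁₀(100 − 68.874) = 0.38792.
t = T_v·H_d²/c_v = 0.38792×5²/0.65 = 14.92 years.

t ≈ 14.9 years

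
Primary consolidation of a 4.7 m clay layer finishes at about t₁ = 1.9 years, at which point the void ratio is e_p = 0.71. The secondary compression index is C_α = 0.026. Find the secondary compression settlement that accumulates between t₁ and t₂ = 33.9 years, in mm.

S_s ≈ 89.4 mm

Secondary compression: S_s = C_α·H/(1+e_p)·log₁₀(t₂/t₁)
S_s = 0.026×4.7/(1+0.71)×log₁₀(33.9/1.9)
    = 0.07146 × 1.251 = 0.08943 m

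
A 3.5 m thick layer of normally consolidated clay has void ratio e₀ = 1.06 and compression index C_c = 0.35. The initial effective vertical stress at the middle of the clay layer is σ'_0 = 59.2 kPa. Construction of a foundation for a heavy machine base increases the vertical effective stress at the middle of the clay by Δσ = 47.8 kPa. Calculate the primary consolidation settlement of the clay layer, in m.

Final effective stress: σ'_f = σ'_0 + Δσ = 59.2 + 47.8 = 107 kPa.
Normally consolidated clay, so the full stress increment lies on the virgin compression line:
S_c = C_c·H/(1+e₀)·log₁₀(σ'_f/σ'_0) = 0.35×3.5/(1+1.06)×log₁₀(107/59.2)
    = 0.59466 × 0.25706 = 0.1529 m

S_c ≈ 0.153 m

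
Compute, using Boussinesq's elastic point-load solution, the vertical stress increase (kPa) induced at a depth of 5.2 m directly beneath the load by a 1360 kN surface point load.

Δσ_z ≈ 24 kPa

Boussinesq vertical stress below a point load on an elastic half-space:
Δσ_z = 3P/(2πz²) · [1 + (r/z)²]^(−5/2)
r/z = 0/5.2 = 0; [1+(r/z)²]^(−5/2) = 1.
Δσ_z = 3×1360/(2π×5.2²) × 1 = 24.015 × 1 = 24.02 kPa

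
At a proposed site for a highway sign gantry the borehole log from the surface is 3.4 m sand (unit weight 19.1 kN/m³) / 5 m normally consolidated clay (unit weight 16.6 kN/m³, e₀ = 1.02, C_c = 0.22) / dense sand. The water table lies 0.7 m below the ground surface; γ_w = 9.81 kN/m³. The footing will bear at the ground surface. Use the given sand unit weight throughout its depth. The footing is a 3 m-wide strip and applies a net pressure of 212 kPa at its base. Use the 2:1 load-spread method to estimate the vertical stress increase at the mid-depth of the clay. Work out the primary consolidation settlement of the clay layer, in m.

Mid-depth of clay below the ground surface: z = 3.4 + 5/2 = 5.9 m.
Total vertical stress at mid-clay: σ_v = 19.1×3.4 + 16.6×2.5 = 106.44 kPa.
Pore pressure: u = 9.81×(5.9 − 0.7) = 51.012 kPa.
Initial effective stress: σ'_0 = σ_v − u = 106.44 − 51.012 = 55.428 kPa.
Stress increase at mid-clay by the 2:1 spreading method:
Δσ = qB/(B+z) = 212×3/(3+5.9) = 71.461 kPa
Final effective stress: σ'_f = σ'_0 + Δσ = 55.428 + 71.461 = 126.89 kPa.
Normally consolidated clay, so the full stress increment lies on the virgin compression line:
S_c = C_c·H/(1+e₀)·log₁₀(σ'_f/σ'_0) = 0.22×5/(1+1.02)×log₁₀(126.89/55.428)
    = 0.54455 × 0.3597 = 0.1959 m

S_c ≈ 0.196 m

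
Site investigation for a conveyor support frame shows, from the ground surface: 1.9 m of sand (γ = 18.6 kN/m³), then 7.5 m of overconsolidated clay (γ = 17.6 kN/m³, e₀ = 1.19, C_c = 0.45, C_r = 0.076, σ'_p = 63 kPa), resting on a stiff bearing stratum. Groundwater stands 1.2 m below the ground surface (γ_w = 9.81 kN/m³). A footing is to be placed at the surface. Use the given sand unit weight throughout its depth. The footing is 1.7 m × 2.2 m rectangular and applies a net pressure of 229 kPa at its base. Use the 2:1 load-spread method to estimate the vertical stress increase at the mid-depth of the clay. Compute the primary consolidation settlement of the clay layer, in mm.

S_c ≈ 104 mm

Mid-depth of clay below the ground surface: z = 1.9 + 7.5/2 = 5.65 m.
Total vertical stress at mid-clay: σ_v = 18.6×1.9 + 17.6×3.75 = 101.34 kPa.
Pore pressure: u = 9.81×(5.65 − 1.2) = 43.655 kPa.
Initial effective stress: σ'_0 = σ_v − u = 101.34 − 43.655 = 57.685 kPa.
Stress increase at mid-clay by the 2:1 spreading method:
Δσ = qBL/((B+z)(L+z)) = 229×1.7×2.2/((1.7+5.65)(2.2+5.65)) = 14.844 kPa
Final effective stress: σ'_f = 57.685 + 14.844 = 72.529 kPa.
σ'_f = 72.529 > σ'_p = 63 kPa, so the stress path crosses the preconsolidation pressure — recompression up to σ'_p, then virgin compression beyond:
S_c = H/(1+e₀)·[C_r·log₁₀(σ'_p/σ'_0) + C_c·log₁₀(σ'_f/σ'_p)]
    = 7.5/2.19 × [0.076×log₁₀(63/57.685) + 0.45×log₁₀(72.529/63)]
    = 3.4247 × [0.0029091 + 0.027527] = 0.1042 m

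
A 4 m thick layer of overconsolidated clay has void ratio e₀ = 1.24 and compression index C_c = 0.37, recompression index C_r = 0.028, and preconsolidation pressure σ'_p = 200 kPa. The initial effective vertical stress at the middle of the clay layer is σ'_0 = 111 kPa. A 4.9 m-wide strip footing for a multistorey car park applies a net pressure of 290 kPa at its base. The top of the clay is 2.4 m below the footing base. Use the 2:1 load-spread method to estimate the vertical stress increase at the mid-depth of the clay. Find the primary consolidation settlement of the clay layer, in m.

Mid-depth of clay below the footing base: z = 2.4 + 4/2 = 4.4 m.
Stress increase at mid-clay by the 2:1 spreading method:
Δσ = qB/(B+z) = 290×4.9/(4.9+4.4) = 152.8 kPa
Final effective stress: σ'_f = 111 + 152.8 = 263.8 kPa.
σ'_f = 263.8 > σ'_p = 200 kPa, so the stress path crosses the preconsolidation pressure — recompression up to σ'_p, then virgin compression beyond:
S_c = H/(1+e₀)·[C_r·log₁₀(σ'_p/σ'_0) + C_c·log₁₀(σ'_f/σ'_p)]
    = 4/2.24 × [0.028×log₁₀(200/111) + 0.37×log₁₀(263.8/200)]
    = 1.7857 × [0.0071598 + 0.044491] = 0.09223 m

S_c ≈ 0.0922 m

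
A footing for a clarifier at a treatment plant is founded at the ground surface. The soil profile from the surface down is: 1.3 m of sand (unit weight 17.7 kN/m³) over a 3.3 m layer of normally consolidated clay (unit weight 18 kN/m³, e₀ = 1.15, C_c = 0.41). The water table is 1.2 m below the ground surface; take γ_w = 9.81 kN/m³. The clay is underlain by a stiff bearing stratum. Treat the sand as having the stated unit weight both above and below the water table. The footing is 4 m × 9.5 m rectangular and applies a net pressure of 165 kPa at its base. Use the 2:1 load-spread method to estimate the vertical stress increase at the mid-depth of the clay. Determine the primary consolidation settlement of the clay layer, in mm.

Mid-depth of clay below the ground surface: z = 1.3 + 3.3/2 = 2.95 m.
Total vertical stress at mid-clay: σ_v = 17.7×1.3 + 18×1.65 = 52.71 kPa.
Pore pressure: u = 9.81×(2.95 − 1.2) = 17.168 kPa.
Initial effective stress: σ'_0 = σ_v − u = 52.71 − 17.168 = 35.542 kPa.
Stress increase at mid-clay by the 2:1 spreading method:
Δσ = qBL/((B+z)(L+z)) = 165×4×9.5/((4+2.95)(9.5+2.95)) = 72.463 kPa
Final effective stress: σ'_f = σ'_0 + Δσ = 35.542 + 72.463 = 108 kPa.
Normally consolidated clay, so the full stress increment lies on the virgin compression line:
S_c = C_c·H/(1+e₀)·log₁₀(σ'_f/σ'_0) = 0.41×3.3/(1+1.15)×log₁₀(108/35.542)
    = 0.6293 × 0.48268 = 0.3038 m

S_c ≈ 304 mm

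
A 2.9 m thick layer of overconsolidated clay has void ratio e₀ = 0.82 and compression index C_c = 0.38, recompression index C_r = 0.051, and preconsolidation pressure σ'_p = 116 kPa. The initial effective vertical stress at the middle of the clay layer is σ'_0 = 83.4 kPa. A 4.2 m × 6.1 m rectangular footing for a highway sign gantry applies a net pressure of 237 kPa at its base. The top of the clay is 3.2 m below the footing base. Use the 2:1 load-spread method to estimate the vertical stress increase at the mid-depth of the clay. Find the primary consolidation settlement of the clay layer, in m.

Mid-depth of clay below the footing base: z = 3.2 + 2.9/2 = 4.65 m.
Stress increase at mid-clay by the 2:1 spreading method:
Δσ = qBL/((B+z)(L+z)) = 237×4.2×6.1/((4.2+4.65)(6.1+4.65)) = 63.823 kPa
Final effective stress: σ'_f = 83.4 + 63.823 = 147.22 kPa.
σ'_f = 147.22 > σ'_p = 116 kPa, so the stress path crosses the preconsolidation pressure — recompression up to σ'_p, then virgin compression beyond:
S_c = H/(1+e₀)·[C_r·log₁₀(σ'_p/σ'_0) + C_c·log₁₀(σ'_f/σ'_p)]
    = 2.9/1.82 × [0.051×log₁₀(116/83.4) + 0.38×log₁₀(147.22/116)]
    = 1.5934 × [0.0073079 + 0.039333] = 0.07432 m

S_c ≈ 0.0743 m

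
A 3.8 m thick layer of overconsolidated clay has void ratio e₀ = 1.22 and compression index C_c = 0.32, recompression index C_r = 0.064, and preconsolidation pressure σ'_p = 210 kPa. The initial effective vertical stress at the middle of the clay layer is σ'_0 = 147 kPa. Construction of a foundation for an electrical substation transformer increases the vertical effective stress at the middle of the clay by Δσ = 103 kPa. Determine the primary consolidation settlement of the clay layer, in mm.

S_c ≈ 58.4 mm

Final effective stress: σ'_f = 147 + 103 = 250 kPa.
σ'_f = 250 > σ'_p = 210 kPa, so the stress path crosses the preconsolidation pressure — recompression up to σ'_p, then virgin compression beyond:
S_c = H/(1+e₀)·[C_r·log₁₀(σ'_p/σ'_0) + C_c·log₁₀(σ'_f/σ'_p)]
    = 3.8/2.22 × [0.064×log₁₀(210/147) + 0.32×log₁₀(250/210)]
    = 1.7117 × [0.0099137 + 0.024231] = 0.05845 m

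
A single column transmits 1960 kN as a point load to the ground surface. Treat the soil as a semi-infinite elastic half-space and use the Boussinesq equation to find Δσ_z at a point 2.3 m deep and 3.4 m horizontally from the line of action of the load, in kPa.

Boussinesq vertical stress below a point load on an elastic half-space:
Δσ_z = 3P/(2πz²) · [1 + (r/z)²]^(−5/2)
r/z = 3.4/2.3 = 1.4783; [1+(r/z)²]^(−5/2) = 0.055225.
Δσ_z = 3×1960/(2π×2.3²) × 0.055225 = 176.91 × 0.055225 = 9.77 kPa

Δσ_z ≈ 9.77 kPa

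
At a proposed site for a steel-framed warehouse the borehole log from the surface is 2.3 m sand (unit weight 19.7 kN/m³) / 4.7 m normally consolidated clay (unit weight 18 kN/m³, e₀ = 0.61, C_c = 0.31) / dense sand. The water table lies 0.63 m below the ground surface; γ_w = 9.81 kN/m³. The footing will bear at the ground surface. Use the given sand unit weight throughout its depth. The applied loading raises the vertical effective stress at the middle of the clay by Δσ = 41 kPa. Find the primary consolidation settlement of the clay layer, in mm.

S_c ≈ 242 mm

Mid-depth of clay below the ground surface: z = 2.3 + 4.7/2 = 4.65 m.
Total vertical stress at mid-clay: σ_v = 19.7×2.3 + 18×2.35 = 87.61 kPa.
Pore pressure: u = 9.81×(4.65 − 0.63) = 39.436 kPa.
Initial effective stress: σ'_0 = σ_v − u = 87.61 − 39.436 = 48.174 kPa.
Final effective stress: σ'_f = σ'_0 + Δσ = 48.174 + 41 = 89.174 kPa.
Normally consolidated clay, so the full stress increment lies on the virgin compression line:
S_c = C_c·H/(1+e₀)·log₁₀(σ'_f/σ'_0) = 0.31×4.7/(1+0.61)×log₁₀(89.174/48.174)
    = 0.90497 × 0.26743 = 0.242 m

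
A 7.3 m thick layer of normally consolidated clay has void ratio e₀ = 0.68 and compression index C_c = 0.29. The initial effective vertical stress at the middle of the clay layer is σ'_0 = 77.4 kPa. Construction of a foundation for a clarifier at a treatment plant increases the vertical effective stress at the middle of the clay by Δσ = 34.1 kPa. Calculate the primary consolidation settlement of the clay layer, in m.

Final effective stress: σ'_f = σ'_0 + Δσ = 77.4 + 34.1 = 111.5 kPa.
Normally consolidated clay, so the full stress increment lies on the virgin compression line:
S_c = C_c·H/(1+e₀)·log₁₀(σ'_f/σ'_0) = 0.29×7.3/(1+0.68)×log₁₀(111.5/77.4)
    = 1.2601 × 0.15853 = 0.1998 m

S_c ≈ 0.2 m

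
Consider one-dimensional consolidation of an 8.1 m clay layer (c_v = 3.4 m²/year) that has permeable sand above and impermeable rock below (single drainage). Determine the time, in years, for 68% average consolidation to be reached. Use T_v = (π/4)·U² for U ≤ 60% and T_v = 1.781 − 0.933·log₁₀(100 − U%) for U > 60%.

Drainage path length: H_d = H = 8.1 m (single drainage).
U > 60%: T_v = 1.781 − 0.933·log₁₀(100 − 68) = 0.3767.
t = T_v·H_d²/c_v = 0.3767×8.1²/3.4 = 7.269 years.

t ≈ 7.27 years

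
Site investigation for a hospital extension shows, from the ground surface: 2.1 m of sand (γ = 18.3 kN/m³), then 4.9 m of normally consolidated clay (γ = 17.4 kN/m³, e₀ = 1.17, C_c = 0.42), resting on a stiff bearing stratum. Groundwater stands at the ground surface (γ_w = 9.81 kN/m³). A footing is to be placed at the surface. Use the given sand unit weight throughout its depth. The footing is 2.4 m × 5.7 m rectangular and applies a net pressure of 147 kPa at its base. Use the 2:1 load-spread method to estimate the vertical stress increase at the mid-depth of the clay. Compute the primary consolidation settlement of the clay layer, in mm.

S_c ≈ 236 mm

Mid-depth of clay below the ground surface: z = 2.1 + 4.9/2 = 4.55 m.
Total vertical stress at mid-clay: σ_v = 18.3×2.1 + 17.4×2.45 = 81.06 kPa.
Pore pressure: u = 9.81×(4.55 − 0) = 44.636 kPa.
Initial effective stress: σ'_0 = σ_v − u = 81.06 − 44.636 = 36.424 kPa.
Stress increase at mid-clay by the 2:1 spreading method:
Δσ = qBL/((B+z)(L+z)) = 147×2.4×5.7/((2.4+4.55)(5.7+4.55)) = 28.229 kPa
Final effective stress: σ'_f = σ'_0 + Δσ = 36.424 + 28.229 = 64.653 kPa.
Normally consolidated clay, so the full stress increment lies on the virgin compression line:
S_c = C_c·H/(1+e₀)·log₁₀(σ'_f/σ'_0) = 0.42×4.9/(1+1.17)×log₁₀(64.653/36.424)
    = 0.94839 × 0.2492 = 0.2363 m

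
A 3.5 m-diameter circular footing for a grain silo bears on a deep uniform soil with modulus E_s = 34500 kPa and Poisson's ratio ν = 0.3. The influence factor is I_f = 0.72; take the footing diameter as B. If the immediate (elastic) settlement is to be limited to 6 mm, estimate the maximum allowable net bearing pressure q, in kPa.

q ≈ 90.3 kPa

S_e = q·B·(1−ν²)/E_s · I_f  ⇒  q = S_e·E_s / (B·(1−ν²)·I_f).
q = 0.006 × 34500 / (3.5 × 0.91 × 0.72) = 90.27 kPa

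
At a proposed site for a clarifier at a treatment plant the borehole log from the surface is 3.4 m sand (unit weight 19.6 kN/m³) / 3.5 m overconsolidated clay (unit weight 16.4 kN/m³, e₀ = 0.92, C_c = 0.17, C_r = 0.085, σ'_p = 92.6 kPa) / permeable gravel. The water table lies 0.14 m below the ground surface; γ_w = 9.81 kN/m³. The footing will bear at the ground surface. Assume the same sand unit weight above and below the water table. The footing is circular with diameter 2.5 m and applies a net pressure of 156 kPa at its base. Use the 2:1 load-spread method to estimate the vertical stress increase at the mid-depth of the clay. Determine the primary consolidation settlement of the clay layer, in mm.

Mid-depth of clay below the ground surface: z = 3.4 + 3.5/2 = 5.15 m.
Total vertical stress at mid-clay: σ_v = 19.6×3.4 + 16.4×1.75 = 95.34 kPa.
Pore pressure: u = 9.81×(5.15 − 0.14) = 49.148 kPa.
Initial effective stress: σ'_0 = σ_v − u = 95.34 − 49.148 = 46.192 kPa.
Stress increase at mid-clay by the 2:1 spreading method:
Δσ ≈ qD²/(D+z)² = 156×2.5²/(2.5+5.15)² = 16.66 kPa
Final effective stress: σ'_f = 46.192 + 16.66 = 62.852 kPa.
σ'_f = 62.852 ≤ σ'_p = 92.6 kPa, so the clay remains overconsolidated and only the recompression index applies:
S_c = C_r·H/(1+e₀)·log₁₀(σ'_f/σ'_0) = 0.085×3.5/1.92×log₁₀(62.852/46.192)
    = 0.15495 × 0.13375 = 0.02072 m

S_c ≈ 20.7 mm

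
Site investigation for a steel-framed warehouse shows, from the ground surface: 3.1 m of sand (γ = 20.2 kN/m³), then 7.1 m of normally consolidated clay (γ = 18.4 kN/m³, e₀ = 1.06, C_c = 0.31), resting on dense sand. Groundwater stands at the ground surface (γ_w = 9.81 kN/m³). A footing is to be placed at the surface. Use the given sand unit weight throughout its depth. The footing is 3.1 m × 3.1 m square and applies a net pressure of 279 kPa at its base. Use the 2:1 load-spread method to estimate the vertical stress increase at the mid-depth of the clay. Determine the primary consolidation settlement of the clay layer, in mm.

S_c ≈ 172 mm

Mid-depth of clay below the ground surface: z = 3.1 + 7.1/2 = 6.65 m.
Total vertical stress at mid-clay: σ_v = 20.2×3.1 + 18.4×3.55 = 127.94 kPa.
Pore pressure: u = 9.81×(6.65 − 0) = 65.237 kPa.
Initial effective stress: σ'_0 = σ_v − u = 127.94 − 65.237 = 62.703 kPa.
Stress increase at mid-clay by the 2:1 spreading method:
Δσ = qBL/((B+z)(L+z)) = 279×3.1×3.1/((3.1+6.65)(3.1+6.65)) = 28.204 kPa
Final effective stress: σ'_f = σ'_0 + Δσ = 62.703 + 28.204 = 90.907 kPa.
Normally consolidated clay, so the full stress increment lies on the virgin compression line:
S_c = C_c·H/(1+e₀)·log₁₀(σ'_f/σ'_0) = 0.31×7.1/(1+1.06)×log₁₀(90.907/62.703)
    = 1.0684 × 0.16131 = 0.1723 m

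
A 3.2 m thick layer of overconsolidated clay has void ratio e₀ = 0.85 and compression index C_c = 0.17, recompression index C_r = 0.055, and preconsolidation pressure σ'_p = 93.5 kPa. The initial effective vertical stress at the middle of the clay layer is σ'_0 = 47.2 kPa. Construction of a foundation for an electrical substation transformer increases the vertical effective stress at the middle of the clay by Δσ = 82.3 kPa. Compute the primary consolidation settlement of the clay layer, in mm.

Final effective stress: σ'_f = 47.2 + 82.3 = 129.5 kPa.
σ'_f = 129.5 > σ'_p = 93.5 kPa, so the stress path crosses the preconsolidation pressure — recompression up to σ'_p, then virgin compression beyond:
S_c = H/(1+e₀)·[C_r·log₁₀(σ'_p/σ'_0) + C_c·log₁₀(σ'_f/σ'_p)]
    = 3.2/1.85 × [0.055×log₁₀(93.5/47.2) + 0.17×log₁₀(129.5/93.5)]
    = 1.7297 × [0.016328 + 0.024048] = 0.06984 m

S_c ≈ 69.8 mm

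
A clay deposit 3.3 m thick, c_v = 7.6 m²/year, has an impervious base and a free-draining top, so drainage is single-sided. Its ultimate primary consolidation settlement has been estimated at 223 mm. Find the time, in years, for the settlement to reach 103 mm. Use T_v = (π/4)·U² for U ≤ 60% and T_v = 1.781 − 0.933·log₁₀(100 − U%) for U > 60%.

Drainage path length: H_d = H = 3.3 m (single drainage).
U = S(t)/S_ult = 103/223 = 0.4619.
U ≤ 60%: T_v = (π/4)·U² = (π/4)×0.46188² = 0.16755.
t = T_v·H_d²/c_v = 0.16755×3.3²/7.6 = 0.2401 years.

t ≈ 0.24 years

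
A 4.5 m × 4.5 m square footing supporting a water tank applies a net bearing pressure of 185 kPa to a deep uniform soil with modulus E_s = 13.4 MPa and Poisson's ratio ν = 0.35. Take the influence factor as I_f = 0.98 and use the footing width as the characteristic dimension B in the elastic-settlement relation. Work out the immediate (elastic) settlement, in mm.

Immediate (elastic) settlement: S_e = q·B·(1−ν²)/E_s · I_f.
E_s = 13.4 MPa = 13400 kPa.
S_e = 185 × 4.5 × (1 − 0.35²) / 13400 × 0.98
    = 185 × 4.5 × 0.8775 / 13400 × 0.98
    = 0.05343 m = 53.43 mm

S_e ≈ 53.4 mm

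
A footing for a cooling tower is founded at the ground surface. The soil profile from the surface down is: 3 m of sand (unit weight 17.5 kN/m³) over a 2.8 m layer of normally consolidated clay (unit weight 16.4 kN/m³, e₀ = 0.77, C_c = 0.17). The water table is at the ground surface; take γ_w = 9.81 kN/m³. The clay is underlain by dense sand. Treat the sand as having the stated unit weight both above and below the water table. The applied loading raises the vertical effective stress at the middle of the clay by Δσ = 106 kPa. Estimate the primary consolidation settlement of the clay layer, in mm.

Mid-depth of clay below the ground surface: z = 3 + 2.8/2 = 4.4 m.
Total vertical stress at mid-clay: σ_v = 17.5×3 + 16.4×1.4 = 75.46 kPa.
Pore pressure: u = 9.81×(4.4 − 0) = 43.164 kPa.
Initial effective stress: σ'_0 = σ_v − u = 75.46 − 43.164 = 32.296 kPa.
Final effective stress: σ'_f = σ'_0 + Δσ = 32.296 + 106 = 138.3 kPa.
Normally consolidated clay, so the full stress increment lies on the virgin compression line:
S_c = C_c·H/(1+e₀)·log₁₀(σ'_f/σ'_0) = 0.17×2.8/(1+0.77)×log₁₀(138.3/32.296)
    = 0.26893 × 0.63167 = 0.1699 m

S_c ≈ 170 mm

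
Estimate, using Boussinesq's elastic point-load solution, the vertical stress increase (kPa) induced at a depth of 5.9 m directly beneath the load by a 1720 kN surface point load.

Boussinesq vertical stress below a point load on an elastic half-space:
Δσ_z = 3P/(2πz²) · [1 + (r/z)²]^(−5/2)
r/z = 0/5.9 = 0; [1+(r/z)²]^(−5/2) = 1.
Δσ_z = 3×1720/(2π×5.9²) × 1 = 23.592 × 1 = 23.59 kPa

Δσ_z ≈ 23.6 kPa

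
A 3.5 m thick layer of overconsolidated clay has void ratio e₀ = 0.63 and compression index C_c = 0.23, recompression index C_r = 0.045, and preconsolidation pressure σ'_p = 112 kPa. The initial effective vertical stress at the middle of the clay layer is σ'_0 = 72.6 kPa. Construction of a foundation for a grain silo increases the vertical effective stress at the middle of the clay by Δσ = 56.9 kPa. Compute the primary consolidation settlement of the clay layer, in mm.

Final effective stress: σ'_f = 72.6 + 56.9 = 129.5 kPa.
σ'_f = 129.5 > σ'_p = 112 kPa, so the stress path crosses the preconsolidation pressure — recompression up to σ'_p, then virgin compression beyond:
S_c = H/(1+e₀)·[C_r·log₁₀(σ'_p/σ'_0) + C_c·log₁₀(σ'_f/σ'_p)]
    = 3.5/1.63 × [0.045×log₁₀(112/72.6) + 0.23×log₁₀(129.5/112)]
    = 2.1472 × [0.0084727 + 0.014502] = 0.04933 m

S_c ≈ 49.3 mm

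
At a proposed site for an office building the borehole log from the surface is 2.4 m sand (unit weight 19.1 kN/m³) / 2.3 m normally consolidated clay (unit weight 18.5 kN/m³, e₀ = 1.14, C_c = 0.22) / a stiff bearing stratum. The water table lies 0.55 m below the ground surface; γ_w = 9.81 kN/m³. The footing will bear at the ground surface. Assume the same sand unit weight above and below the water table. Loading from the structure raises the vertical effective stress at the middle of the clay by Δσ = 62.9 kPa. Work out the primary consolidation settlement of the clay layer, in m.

S_c ≈ 0.101 m

Mid-depth of clay below the ground surface: z = 2.4 + 2.3/2 = 3.55 m.
Total vertical stress at mid-clay: σ_v = 19.1×2.4 + 18.5×1.15 = 67.115 kPa.
Pore pressure: u = 9.81×(3.55 − 0.55) = 29.43 kPa.
Initial effective stress: σ'_0 = σ_v − u = 67.115 − 29.43 = 37.685 kPa.
Final effective stress: σ'_f = σ'_0 + Δσ = 37.685 + 62.9 = 100.59 kPa.
Normally consolidated clay, so the full stress increment lies on the virgin compression line:
S_c = C_c·H/(1+e₀)·log₁₀(σ'_f/σ'_0) = 0.22×2.3/(1+1.14)×log₁₀(100.59/37.685)
    = 0.23645 × 0.42639 = 0.1008 m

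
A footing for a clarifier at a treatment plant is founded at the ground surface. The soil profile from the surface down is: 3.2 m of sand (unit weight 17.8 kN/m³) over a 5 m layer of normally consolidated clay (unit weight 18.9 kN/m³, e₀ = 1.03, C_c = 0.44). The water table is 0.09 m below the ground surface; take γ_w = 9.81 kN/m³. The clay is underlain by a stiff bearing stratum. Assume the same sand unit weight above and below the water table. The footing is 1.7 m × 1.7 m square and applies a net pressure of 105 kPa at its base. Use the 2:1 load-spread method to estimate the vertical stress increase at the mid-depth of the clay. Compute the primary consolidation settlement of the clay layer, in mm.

S_c ≈ 50.3 mm

Mid-depth of clay below the ground surface: z = 3.2 + 5/2 = 5.7 m.
Total vertical stress at mid-clay: σ_v = 17.8×3.2 + 18.9×2.5 = 104.21 kPa.
Pore pressure: u = 9.81×(5.7 − 0.09) = 55.034 kPa.
Initial effective stress: σ'_0 = σ_v − u = 104.21 − 55.034 = 49.176 kPa.
Stress increase at mid-clay by the 2:1 spreading method:
Δσ = qBL/((B+z)(L+z)) = 105×1.7×1.7/((1.7+5.7)(1.7+5.7)) = 5.5415 kPa
Final effective stress: σ'_f = σ'_0 + Δσ = 49.176 + 5.5415 = 54.718 kPa.
Normally consolidated clay, so the full stress increment lies on the virgin compression line:
S_c = C_c·H/(1+e₀)·log₁₀(σ'_f/σ'_0) = 0.44×5/(1+1.03)×log₁₀(54.718/49.176)
    = 1.0837 × 0.046377 = 0.05026 m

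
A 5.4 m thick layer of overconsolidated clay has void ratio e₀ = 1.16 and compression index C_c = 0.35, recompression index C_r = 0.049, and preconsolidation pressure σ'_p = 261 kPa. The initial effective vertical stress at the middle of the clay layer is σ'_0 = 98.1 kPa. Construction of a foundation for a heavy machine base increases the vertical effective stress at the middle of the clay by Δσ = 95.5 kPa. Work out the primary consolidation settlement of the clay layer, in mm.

Final effective stress: σ'_f = 98.1 + 95.5 = 193.6 kPa.
σ'_f = 193.6 ≤ σ'_p = 261 kPa, so the clay remains overconsolidated and only the recompression index applies:
S_c = C_r·H/(1+e₀)·log₁₀(σ'_f/σ'_0) = 0.049×5.4/2.16×log₁₀(193.6/98.1)
    = 0.1225 × 0.29524 = 0.03617 m

S_c ≈ 36.2 mm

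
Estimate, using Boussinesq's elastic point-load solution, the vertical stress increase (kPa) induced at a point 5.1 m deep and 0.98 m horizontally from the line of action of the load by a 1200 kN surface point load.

Δσ_z ≈ 20.1 kPa

Boussinesq vertical stress below a point load on an elastic half-space:
Δσ_z = 3P/(2πz²) · [1 + (r/z)²]^(−5/2)
r/z = 0.98/5.1 = 0.19216; [1+(r/z)²]^(−5/2) = 0.91334.
Δσ_z = 3×1200/(2π×5.1²) × 0.91334 = 22.028 × 0.91334 = 20.12 kPa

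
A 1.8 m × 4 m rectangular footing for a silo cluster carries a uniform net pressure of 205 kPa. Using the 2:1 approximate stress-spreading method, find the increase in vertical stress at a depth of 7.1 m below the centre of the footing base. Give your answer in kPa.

Δσ_z ≈ 14.9 kPa

By the 2:1 method the load spreads at 1 horizontal : 2 vertical, so at depth z the loaded area has grown by z in each plan dimension:
Δσ = qBL/((B+z)(L+z)) = 205×1.8×4/((1.8+7.1)(4+7.1)) = 14.941 kPa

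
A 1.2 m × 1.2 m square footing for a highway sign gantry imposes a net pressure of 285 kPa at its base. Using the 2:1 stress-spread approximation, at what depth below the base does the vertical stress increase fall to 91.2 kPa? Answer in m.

2:1 spreading — at depth z the loaded area has grown by z in each plan dimension:
qB²/(B+z)² = Δσ_z ⇒ z = B(√(q/Δσ_z) − 1) = 1.2×(√(285/91.2) − 1) = 0.9213 m

z ≈ 0.921 m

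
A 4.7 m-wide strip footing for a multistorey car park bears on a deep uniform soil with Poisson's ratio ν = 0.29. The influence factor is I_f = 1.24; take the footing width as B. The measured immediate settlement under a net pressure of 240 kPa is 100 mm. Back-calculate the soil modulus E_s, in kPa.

S_e = q·B·(1−ν²)/E_s · I_f  ⇒  E_s = q·B·(1−ν²)·I_f / S_e.
E_s = 240 × 4.7 × 0.9159 × 1.24 / 0.1 = 12810 kPa

E_s ≈ 12800 kPa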